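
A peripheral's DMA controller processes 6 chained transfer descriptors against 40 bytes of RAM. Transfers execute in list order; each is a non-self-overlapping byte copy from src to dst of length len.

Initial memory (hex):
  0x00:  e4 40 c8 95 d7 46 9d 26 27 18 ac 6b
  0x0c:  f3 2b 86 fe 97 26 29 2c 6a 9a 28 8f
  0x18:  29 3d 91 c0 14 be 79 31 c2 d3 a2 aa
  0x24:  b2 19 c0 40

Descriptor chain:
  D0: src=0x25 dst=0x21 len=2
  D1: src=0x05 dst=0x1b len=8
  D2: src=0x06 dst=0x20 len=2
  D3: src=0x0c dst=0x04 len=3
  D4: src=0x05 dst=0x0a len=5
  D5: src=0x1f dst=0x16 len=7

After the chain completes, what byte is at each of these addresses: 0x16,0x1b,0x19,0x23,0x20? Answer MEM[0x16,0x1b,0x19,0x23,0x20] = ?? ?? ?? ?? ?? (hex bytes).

#0 dst[0x21+2] := {0x19,0xc0}
#1 dst[0x1b+8] := {0x46,0x9d,0x26,0x27,0x18,0xac,0x6b,0xf3}
#2 dst[0x20+2] := {0x9d,0x26}
#3 dst[0x04+3] := {0xf3,0x2b,0x86}
#4 dst[0x0a+5] := {0x2b,0x86,0x26,0x27,0x18}
#5 dst[0x16+7] := {0x18,0x9d,0x26,0xf3,0xaa,0xb2,0x19}
query mem[0x16]=0x18, mem[0x1b]=0xb2, mem[0x19]=0xf3, mem[0x23]=0xaa, mem[0x20]=0x9d

MEM[0x16,0x1b,0x19,0x23,0x20] = 18 b2 f3 aa 9d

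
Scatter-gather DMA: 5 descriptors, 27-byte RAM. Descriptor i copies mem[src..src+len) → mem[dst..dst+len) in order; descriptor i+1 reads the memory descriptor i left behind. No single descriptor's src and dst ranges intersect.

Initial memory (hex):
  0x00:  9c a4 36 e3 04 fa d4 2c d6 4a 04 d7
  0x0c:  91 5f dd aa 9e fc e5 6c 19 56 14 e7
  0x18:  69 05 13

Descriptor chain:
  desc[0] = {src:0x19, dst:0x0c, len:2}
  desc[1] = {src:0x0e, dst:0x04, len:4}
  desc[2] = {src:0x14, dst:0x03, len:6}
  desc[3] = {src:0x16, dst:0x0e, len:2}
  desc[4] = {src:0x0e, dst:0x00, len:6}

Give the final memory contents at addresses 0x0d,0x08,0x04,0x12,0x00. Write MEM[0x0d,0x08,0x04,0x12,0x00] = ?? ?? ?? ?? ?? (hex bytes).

MEM[0x0d,0x08,0x04,0x12,0x00] = 13 05 e5 e5 14

D0: mem[0x0c..0x0d] <- [05 13]
D1: mem[0x04..0x07] <- [dd aa 9e fc]
D2: mem[0x03..0x08] <- [19 56 14 e7 69 05]
D3: mem[0x0e..0x0f] <- [14 e7]
D4: mem[0x00..0x05] <- [14 e7 9e fc e5 6c]
query mem[0x0d]=0x13, mem[0x08]=0x05, mem[0x04]=0xe5, mem[0x12]=0xe5, mem[0x00]=0x14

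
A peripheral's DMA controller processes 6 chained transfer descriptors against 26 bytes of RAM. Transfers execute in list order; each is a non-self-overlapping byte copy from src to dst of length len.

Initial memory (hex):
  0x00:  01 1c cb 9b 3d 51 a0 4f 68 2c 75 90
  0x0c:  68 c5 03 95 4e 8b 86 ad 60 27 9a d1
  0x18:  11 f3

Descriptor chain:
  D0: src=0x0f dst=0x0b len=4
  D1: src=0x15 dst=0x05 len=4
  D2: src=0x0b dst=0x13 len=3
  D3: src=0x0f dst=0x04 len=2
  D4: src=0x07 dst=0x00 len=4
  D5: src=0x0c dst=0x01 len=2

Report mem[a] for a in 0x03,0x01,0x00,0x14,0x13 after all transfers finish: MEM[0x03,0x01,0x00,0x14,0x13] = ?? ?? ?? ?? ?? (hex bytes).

  after D0: wrote 4B at 0x0b = 954e8b86
  after D1: wrote 4B at 0x05 = 279ad111
  after D2: wrote 3B at 0x13 = 954e8b
  after D3: wrote 2B at 0x04 = 954e
  after D4: wrote 4B at 0x00 = d1112c75
  after D5: wrote 2B at 0x01 = 4e8b
query mem[0x03]=0x75, mem[0x01]=0x4e, mem[0x00]=0xd1, mem[0x14]=0x4e, mem[0x13]=0x95

MEM[0x03,0x01,0x00,0x14,0x13] = 75 4e d1 4e 95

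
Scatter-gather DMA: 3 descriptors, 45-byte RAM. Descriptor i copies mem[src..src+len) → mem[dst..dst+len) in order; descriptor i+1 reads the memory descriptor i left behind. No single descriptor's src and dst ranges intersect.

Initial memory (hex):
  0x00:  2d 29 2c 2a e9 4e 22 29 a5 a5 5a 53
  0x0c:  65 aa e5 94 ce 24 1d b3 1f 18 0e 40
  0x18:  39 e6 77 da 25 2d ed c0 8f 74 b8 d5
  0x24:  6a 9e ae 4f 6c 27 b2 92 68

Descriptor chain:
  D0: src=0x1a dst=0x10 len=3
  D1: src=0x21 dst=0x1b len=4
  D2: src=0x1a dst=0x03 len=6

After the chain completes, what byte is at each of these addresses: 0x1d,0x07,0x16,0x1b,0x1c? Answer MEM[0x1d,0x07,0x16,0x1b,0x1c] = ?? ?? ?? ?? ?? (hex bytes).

#0 dst[0x10+3] := {0x77,0xda,0x25}
#1 dst[0x1b+4] := {0x74,0xb8,0xd5,0x6a}
#2 dst[0x03+6] := {0x77,0x74,0xb8,0xd5,0x6a,0xc0}
query mem[0x1d]=0xd5, mem[0x07]=0x6a, mem[0x16]=0x0e, mem[0x1b]=0x74, mem[0x1c]=0xb8

MEM[0x1d,0x07,0x16,0x1b,0x1c] = d5 6a 0e 74 b8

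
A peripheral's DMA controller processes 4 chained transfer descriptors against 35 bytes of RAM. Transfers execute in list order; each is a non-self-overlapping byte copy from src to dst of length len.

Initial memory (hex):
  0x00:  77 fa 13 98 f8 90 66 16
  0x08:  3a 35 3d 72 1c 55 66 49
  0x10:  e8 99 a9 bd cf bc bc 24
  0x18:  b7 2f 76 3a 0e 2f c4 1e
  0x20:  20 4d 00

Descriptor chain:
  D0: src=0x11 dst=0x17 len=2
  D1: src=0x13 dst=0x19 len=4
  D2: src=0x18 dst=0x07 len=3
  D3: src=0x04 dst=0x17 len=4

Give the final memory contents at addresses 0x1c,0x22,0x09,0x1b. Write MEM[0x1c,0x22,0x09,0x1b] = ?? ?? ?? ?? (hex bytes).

  after D0: wrote 2B at 0x17 = 99a9
  after D1: wrote 4B at 0x19 = bdcfbcbc
  after D2: wrote 3B at 0x07 = a9bdcf
  after D3: wrote 4B at 0x17 = f89066a9
query mem[0x1c]=0xbc, mem[0x22]=0x00, mem[0x09]=0xcf, mem[0x1b]=0xbc

MEM[0x1c,0x22,0x09,0x1b] = bc 00 cf bc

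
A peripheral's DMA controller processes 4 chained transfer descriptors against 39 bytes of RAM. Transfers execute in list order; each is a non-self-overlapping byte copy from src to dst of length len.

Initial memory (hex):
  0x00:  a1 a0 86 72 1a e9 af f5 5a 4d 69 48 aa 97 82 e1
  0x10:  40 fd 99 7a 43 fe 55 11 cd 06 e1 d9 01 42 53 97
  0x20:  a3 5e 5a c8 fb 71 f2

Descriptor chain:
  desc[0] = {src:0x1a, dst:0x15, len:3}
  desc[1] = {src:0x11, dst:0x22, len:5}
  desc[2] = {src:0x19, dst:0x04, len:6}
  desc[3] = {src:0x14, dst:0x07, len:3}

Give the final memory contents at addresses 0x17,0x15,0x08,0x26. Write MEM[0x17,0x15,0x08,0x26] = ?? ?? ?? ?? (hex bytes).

#0 dst[0x15+3] := {0xe1,0xd9,0x01}
#1 dst[0x22+5] := {0xfd,0x99,0x7a,0x43,0xe1}
#2 dst[0x04+6] := {0x06,0xe1,0xd9,0x01,0x42,0x53}
#3 dst[0x07+3] := {0x43,0xe1,0xd9}
query mem[0x17]=0x01, mem[0x15]=0xe1, mem[0x08]=0xe1, mem[0x26]=0xe1

MEM[0x17,0x15,0x08,0x26] = 01 e1 e1 e1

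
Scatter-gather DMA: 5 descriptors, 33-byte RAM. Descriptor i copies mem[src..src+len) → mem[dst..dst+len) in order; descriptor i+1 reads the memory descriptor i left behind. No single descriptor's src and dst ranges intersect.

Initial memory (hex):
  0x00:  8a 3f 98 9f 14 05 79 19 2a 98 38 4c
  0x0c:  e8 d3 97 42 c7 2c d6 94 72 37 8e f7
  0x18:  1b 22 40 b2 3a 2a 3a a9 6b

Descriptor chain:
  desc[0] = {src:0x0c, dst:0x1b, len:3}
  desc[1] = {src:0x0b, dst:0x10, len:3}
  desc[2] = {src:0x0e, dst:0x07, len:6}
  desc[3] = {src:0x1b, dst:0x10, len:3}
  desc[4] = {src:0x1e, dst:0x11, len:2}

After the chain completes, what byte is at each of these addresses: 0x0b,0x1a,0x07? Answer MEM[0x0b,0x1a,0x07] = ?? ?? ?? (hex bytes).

#0 dst[0x1b+3] := {0xe8,0xd3,0x97}
#1 dst[0x10+3] := {0x4c,0xe8,0xd3}
#2 dst[0x07+6] := {0x97,0x42,0x4c,0xe8,0xd3,0x94}
#3 dst[0x10+3] := {0xe8,0xd3,0x97}
#4 dst[0x11+2] := {0x3a,0xa9}
query mem[0x0b]=0xd3, mem[0x1a]=0x40, mem[0x07]=0x97

MEM[0x0b,0x1a,0x07] = d3 40 97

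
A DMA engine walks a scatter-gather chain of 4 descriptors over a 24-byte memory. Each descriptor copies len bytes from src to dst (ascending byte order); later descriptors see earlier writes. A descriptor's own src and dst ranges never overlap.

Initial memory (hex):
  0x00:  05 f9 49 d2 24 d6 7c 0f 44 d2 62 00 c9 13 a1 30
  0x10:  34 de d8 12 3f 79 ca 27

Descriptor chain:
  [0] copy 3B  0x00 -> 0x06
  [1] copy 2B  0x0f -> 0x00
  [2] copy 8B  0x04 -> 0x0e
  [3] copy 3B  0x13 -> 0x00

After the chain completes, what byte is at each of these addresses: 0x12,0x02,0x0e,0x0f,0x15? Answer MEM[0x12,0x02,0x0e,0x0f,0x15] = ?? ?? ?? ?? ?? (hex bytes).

MEM[0x12,0x02,0x0e,0x0f,0x15] = 49 00 24 d6 00

D0: mem[0x06..0x08] <- [05 f9 49]
D1: mem[0x00..0x01] <- [30 34]
D2: mem[0x0e..0x15] <- [24 d6 05 f9 49 d2 62 00]
D3: mem[0x00..0x02] <- [d2 62 00]
query mem[0x12]=0x49, mem[0x02]=0x00, mem[0x0e]=0x24, mem[0x0f]=0xd6, mem[0x15]=0x00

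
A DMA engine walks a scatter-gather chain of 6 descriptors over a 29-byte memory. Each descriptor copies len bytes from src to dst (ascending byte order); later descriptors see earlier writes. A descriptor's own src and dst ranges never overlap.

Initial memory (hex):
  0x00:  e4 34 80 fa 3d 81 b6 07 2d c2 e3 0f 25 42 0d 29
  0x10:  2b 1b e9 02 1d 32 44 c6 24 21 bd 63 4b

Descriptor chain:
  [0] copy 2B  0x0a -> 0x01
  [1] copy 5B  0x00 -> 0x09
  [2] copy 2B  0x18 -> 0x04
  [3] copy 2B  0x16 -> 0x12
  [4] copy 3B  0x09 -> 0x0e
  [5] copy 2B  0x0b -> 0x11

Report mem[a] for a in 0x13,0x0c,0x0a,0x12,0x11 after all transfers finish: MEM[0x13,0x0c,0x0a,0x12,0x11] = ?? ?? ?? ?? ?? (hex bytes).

[0] 0x0a->0x01 len=2 : e3 0f
[1] 0x00->0x09 len=5 : e4 e3 0f fa 3d
[2] 0x18->0x04 len=2 : 24 21
[3] 0x16->0x12 len=2 : 44 c6
[4] 0x09->0x0e len=3 : e4 e3 0f
[5] 0x0b->0x11 len=2 : 0f fa
query mem[0x13]=0xc6, mem[0x0c]=0xfa, mem[0x0a]=0xe3, mem[0x12]=0xfa, mem[0x11]=0x0f

MEM[0x13,0x0c,0x0a,0x12,0x11] = c6 fa e3 fa 0f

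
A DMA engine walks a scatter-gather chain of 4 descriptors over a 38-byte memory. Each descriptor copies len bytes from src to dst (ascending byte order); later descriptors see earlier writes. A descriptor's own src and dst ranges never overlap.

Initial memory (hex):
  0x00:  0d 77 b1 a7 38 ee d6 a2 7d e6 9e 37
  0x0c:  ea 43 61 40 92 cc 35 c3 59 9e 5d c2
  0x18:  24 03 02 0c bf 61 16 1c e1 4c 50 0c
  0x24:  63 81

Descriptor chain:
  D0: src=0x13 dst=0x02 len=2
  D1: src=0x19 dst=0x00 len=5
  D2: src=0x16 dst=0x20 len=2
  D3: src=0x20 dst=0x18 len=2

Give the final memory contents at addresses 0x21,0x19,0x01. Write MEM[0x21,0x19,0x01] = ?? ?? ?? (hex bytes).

D0: mem[0x02..0x03] <- [c3 59]
D1: mem[0x00..0x04] <- [03 02 0c bf 61]
D2: mem[0x20..0x21] <- [5d c2]
D3: mem[0x18..0x19] <- [5d c2]
query mem[0x21]=0xc2, mem[0x19]=0xc2, mem[0x01]=0x02

MEM[0x21,0x19,0x01] = c2 c2 02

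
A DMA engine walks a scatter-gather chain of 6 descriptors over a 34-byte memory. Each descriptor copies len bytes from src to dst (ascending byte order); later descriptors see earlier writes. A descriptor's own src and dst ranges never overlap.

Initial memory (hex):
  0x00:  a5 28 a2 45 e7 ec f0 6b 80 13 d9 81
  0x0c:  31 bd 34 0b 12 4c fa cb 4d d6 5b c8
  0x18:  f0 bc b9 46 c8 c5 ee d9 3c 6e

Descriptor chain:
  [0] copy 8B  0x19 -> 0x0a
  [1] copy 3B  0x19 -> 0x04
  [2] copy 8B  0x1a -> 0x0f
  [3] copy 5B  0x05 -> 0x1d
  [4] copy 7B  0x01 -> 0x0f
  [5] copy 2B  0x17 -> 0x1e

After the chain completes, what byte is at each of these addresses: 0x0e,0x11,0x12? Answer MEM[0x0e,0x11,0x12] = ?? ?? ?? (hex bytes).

MEM[0x0e,0x11,0x12] = c5 45 bc

D0: mem[0x0a..0x11] <- [bc b9 46 c8 c5 ee d9 3c]
D1: mem[0x04..0x06] <- [bc b9 46]
D2: mem[0x0f..0x16] <- [b9 46 c8 c5 ee d9 3c 6e]
D3: mem[0x1d..0x21] <- [b9 46 6b 80 13]
D4: mem[0x0f..0x15] <- [28 a2 45 bc b9 46 6b]
D5: mem[0x1e..0x1f] <- [c8 f0]
query mem[0x0e]=0xc5, mem[0x11]=0x45, mem[0x12]=0xbc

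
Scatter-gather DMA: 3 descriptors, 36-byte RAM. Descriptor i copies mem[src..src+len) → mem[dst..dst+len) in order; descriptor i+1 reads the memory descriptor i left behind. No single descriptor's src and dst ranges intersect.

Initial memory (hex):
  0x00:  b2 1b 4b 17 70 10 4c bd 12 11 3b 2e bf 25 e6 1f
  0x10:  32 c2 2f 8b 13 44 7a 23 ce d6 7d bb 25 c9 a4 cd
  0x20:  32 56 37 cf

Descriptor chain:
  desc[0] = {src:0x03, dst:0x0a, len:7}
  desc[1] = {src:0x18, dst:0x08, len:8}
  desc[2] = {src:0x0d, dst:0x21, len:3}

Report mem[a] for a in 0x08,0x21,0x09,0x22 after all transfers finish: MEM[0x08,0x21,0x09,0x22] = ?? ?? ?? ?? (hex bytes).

MEM[0x08,0x21,0x09,0x22] = ce c9 d6 a4

[0] 0x03->0x0a len=7 : 17 70 10 4c bd 12 11
[1] 0x18->0x08 len=8 : ce d6 7d bb 25 c9 a4 cd
[2] 0x0d->0x21 len=3 : c9 a4 cd
query mem[0x08]=0xce, mem[0x21]=0xc9, mem[0x09]=0xd6, mem[0x22]=0xa4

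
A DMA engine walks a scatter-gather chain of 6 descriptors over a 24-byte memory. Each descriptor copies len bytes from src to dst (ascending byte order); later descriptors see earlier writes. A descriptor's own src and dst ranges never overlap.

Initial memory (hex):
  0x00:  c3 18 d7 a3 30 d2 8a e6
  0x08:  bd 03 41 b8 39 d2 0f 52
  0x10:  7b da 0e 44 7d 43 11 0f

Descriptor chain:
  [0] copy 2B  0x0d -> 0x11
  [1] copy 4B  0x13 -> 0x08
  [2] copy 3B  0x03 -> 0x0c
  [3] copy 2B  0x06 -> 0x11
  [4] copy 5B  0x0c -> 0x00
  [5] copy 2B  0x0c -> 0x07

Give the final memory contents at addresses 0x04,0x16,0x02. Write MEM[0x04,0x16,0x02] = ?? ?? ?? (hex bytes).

D0: mem[0x11..0x12] <- [d2 0f]
D1: mem[0x08..0x0b] <- [44 7d 43 11]
D2: mem[0x0c..0x0e] <- [a3 30 d2]
D3: mem[0x11..0x12] <- [8a e6]
D4: mem[0x00..0x04] <- [a3 30 d2 52 7b]
D5: mem[0x07..0x08] <- [a3 30]
query mem[0x04]=0x7b, mem[0x16]=0x11, mem[0x02]=0xd2

MEM[0x04,0x16,0x02] = 7b 11 d2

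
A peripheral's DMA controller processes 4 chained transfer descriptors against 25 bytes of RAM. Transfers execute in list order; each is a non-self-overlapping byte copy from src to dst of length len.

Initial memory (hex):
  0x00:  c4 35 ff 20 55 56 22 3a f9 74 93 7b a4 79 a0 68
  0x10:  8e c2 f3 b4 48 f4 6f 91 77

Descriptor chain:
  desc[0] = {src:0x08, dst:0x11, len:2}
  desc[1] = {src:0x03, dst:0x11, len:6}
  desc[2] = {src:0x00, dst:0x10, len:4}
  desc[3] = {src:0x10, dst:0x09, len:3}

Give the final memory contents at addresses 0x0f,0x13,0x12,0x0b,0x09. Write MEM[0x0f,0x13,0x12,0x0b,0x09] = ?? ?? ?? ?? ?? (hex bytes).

  after D0: wrote 2B at 0x11 = f974
  after D1: wrote 6B at 0x11 = 205556223af9
  after D2: wrote 4B at 0x10 = c435ff20
  after D3: wrote 3B at 0x09 = c435ff
query mem[0x0f]=0x68, mem[0x13]=0x20, mem[0x12]=0xff, mem[0x0b]=0xff, mem[0x09]=0xc4

MEM[0x0f,0x13,0x12,0x0b,0x09] = 68 20 ff ff c4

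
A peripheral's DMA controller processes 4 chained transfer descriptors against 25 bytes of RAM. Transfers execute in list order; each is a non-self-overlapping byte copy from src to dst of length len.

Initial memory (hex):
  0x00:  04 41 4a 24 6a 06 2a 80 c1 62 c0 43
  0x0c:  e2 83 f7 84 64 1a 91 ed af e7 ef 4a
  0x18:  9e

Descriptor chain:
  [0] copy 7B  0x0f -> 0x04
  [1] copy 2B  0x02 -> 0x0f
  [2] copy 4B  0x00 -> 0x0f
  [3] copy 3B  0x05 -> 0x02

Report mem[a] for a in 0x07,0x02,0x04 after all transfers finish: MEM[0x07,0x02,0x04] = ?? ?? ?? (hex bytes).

MEM[0x07,0x02,0x04] = 91 64 91

D0: mem[0x04..0x0a] <- [84 64 1a 91 ed af e7]
D1: mem[0x0f..0x10] <- [4a 24]
D2: mem[0x0f..0x12] <- [04 41 4a 24]
D3: mem[0x02..0x04] <- [64 1a 91]
query mem[0x07]=0x91, mem[0x02]=0x64, mem[0x04]=0x91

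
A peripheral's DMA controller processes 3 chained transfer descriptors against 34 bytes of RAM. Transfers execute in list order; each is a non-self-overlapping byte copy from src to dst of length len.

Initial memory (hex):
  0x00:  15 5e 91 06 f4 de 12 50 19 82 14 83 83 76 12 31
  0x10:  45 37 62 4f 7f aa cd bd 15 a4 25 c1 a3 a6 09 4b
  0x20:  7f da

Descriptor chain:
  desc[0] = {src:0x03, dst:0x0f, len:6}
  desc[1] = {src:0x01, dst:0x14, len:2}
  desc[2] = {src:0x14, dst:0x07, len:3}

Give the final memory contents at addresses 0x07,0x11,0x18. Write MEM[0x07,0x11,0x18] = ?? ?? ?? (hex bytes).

D0: mem[0x0f..0x14] <- [06 f4 de 12 50 19]
D1: mem[0x14..0x15] <- [5e 91]
D2: mem[0x07..0x09] <- [5e 91 cd]
query mem[0x07]=0x5e, mem[0x11]=0xde, mem[0x18]=0x15

MEM[0x07,0x11,0x18] = 5e de 15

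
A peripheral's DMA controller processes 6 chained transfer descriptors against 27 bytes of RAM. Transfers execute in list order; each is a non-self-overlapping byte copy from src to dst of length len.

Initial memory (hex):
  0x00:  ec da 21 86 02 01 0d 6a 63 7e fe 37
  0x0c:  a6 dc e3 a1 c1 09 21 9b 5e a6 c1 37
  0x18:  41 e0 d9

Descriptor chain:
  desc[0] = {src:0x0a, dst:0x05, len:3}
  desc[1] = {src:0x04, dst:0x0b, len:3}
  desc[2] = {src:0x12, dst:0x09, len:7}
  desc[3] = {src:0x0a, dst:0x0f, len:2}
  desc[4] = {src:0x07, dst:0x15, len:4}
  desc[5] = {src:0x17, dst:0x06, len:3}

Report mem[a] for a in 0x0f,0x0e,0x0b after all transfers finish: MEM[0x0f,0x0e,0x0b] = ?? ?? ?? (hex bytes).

MEM[0x0f,0x0e,0x0b] = 9b 37 5e

  after D0: wrote 3B at 0x05 = fe37a6
  after D1: wrote 3B at 0x0b = 02fe37
  after D2: wrote 7B at 0x09 = 219b5ea6c13741
  after D3: wrote 2B at 0x0f = 9b5e
  after D4: wrote 4B at 0x15 = a663219b
  after D5: wrote 3B at 0x06 = 219be0
query mem[0x0f]=0x9b, mem[0x0e]=0x37, mem[0x0b]=0x5e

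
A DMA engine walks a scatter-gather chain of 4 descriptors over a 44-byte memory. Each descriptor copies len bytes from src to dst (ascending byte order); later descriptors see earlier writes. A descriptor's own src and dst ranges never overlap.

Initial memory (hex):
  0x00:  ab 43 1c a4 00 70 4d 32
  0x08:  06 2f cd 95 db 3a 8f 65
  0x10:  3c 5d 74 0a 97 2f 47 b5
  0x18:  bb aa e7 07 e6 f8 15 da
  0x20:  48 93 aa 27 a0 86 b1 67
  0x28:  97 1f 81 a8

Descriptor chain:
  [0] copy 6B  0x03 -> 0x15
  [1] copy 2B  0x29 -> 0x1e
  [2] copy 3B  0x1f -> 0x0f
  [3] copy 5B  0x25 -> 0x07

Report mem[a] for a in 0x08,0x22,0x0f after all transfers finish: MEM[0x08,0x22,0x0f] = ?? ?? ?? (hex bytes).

#0 dst[0x15+6] := {0xa4,0x00,0x70,0x4d,0x32,0x06}
#1 dst[0x1e+2] := {0x1f,0x81}
#2 dst[0x0f+3] := {0x81,0x48,0x93}
#3 dst[0x07+5] := {0x86,0xb1,0x67,0x97,0x1f}
query mem[0x08]=0xb1, mem[0x22]=0xaa, mem[0x0f]=0x81

MEM[0x08,0x22,0x0f] = b1 aa 81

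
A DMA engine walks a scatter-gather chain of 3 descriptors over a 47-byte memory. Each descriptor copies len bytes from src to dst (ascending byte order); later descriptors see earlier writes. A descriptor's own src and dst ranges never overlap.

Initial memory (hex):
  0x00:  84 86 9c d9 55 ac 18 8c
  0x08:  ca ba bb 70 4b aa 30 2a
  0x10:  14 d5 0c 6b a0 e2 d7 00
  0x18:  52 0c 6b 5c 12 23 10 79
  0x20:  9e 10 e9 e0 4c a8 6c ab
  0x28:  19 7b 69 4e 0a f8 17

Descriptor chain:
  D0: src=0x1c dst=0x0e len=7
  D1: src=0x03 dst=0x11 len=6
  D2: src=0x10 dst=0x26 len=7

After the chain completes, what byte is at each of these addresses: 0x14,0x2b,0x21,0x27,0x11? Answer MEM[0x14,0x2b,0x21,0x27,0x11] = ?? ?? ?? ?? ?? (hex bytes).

MEM[0x14,0x2b,0x21,0x27,0x11] = 18 8c 10 d9 d9

D0: mem[0x0e..0x14] <- [12 23 10 79 9e 10 e9]
D1: mem[0x11..0x16] <- [d9 55 ac 18 8c ca]
D2: mem[0x26..0x2c] <- [10 d9 55 ac 18 8c ca]
query mem[0x14]=0x18, mem[0x2b]=0x8c, mem[0x21]=0x10, mem[0x27]=0xd9, mem[0x11]=0xd9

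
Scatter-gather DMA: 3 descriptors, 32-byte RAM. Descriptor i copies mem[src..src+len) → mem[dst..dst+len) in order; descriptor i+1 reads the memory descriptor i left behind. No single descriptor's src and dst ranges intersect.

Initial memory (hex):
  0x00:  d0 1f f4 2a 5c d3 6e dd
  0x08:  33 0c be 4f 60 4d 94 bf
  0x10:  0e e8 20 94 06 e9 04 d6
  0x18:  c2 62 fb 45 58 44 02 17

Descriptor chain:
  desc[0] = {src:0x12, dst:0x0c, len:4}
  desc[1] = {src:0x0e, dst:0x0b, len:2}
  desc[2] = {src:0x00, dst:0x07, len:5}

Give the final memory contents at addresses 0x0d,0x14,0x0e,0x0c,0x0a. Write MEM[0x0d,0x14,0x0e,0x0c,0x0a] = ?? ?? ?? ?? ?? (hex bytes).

D0: mem[0x0c..0x0f] <- [20 94 06 e9]
D1: mem[0x0b..0x0c] <- [06 e9]
D2: mem[0x07..0x0b] <- [d0 1f f4 2a 5c]
query mem[0x0d]=0x94, mem[0x14]=0x06, mem[0x0e]=0x06, mem[0x0c]=0xe9, mem[0x0a]=0x2a

MEM[0x0d,0x14,0x0e,0x0c,0x0a] = 94 06 06 e9 2a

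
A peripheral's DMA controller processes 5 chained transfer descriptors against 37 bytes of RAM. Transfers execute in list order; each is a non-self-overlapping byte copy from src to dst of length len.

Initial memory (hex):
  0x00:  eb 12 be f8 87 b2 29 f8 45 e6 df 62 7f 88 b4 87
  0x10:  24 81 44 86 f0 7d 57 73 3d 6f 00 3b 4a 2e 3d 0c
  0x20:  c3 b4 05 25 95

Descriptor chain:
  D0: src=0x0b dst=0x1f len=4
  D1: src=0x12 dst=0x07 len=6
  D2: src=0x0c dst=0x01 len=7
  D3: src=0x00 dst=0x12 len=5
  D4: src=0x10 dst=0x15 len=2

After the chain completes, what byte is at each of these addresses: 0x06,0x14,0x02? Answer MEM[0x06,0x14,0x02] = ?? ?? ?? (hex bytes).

MEM[0x06,0x14,0x02] = 81 88 88

  after D0: wrote 4B at 0x1f = 627f88b4
  after D1: wrote 6B at 0x07 = 4486f07d5773
  after D2: wrote 7B at 0x01 = 7388b487248144
  after D3: wrote 5B at 0x12 = eb7388b487
  after D4: wrote 2B at 0x15 = 2481
query mem[0x06]=0x81, mem[0x14]=0x88, mem[0x02]=0x88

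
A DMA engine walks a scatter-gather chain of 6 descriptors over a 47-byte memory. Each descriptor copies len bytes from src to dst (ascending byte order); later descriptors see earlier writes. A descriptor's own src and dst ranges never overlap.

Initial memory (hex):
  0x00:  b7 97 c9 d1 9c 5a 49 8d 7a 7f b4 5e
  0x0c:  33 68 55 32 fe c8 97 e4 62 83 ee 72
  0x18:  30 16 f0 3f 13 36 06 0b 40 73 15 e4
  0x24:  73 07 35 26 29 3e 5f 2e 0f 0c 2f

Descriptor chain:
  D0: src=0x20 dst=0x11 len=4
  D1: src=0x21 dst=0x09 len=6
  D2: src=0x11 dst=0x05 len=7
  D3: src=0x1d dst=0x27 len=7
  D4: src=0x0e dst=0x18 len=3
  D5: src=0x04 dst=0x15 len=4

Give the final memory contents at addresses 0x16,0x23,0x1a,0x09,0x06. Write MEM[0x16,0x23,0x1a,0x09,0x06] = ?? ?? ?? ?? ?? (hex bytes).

[0] 0x20->0x11 len=4 : 40 73 15 e4
[1] 0x21->0x09 len=6 : 73 15 e4 73 07 35
[2] 0x11->0x05 len=7 : 40 73 15 e4 83 ee 72
[3] 0x1d->0x27 len=7 : 36 06 0b 40 73 15 e4
[4] 0x0e->0x18 len=3 : 35 32 fe
[5] 0x04->0x15 len=4 : 9c 40 73 15
query mem[0x16]=0x40, mem[0x23]=0xe4, mem[0x1a]=0xfe, mem[0x09]=0x83, mem[0x06]=0x73

MEM[0x16,0x23,0x1a,0x09,0x06] = 40 e4 fe 83 73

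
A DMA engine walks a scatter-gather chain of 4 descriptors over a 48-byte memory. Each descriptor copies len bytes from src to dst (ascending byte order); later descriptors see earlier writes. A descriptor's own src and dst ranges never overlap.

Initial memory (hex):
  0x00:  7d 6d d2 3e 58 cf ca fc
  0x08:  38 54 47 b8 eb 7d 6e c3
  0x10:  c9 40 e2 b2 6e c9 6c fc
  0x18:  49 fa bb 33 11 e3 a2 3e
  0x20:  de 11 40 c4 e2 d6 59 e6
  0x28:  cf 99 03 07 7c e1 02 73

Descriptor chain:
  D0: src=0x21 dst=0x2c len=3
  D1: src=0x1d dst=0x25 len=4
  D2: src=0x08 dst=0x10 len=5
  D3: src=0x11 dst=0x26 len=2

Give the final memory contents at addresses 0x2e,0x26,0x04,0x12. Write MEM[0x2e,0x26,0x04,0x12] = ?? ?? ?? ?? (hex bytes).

  after D0: wrote 3B at 0x2c = 1140c4
  after D1: wrote 4B at 0x25 = e3a23ede
  after D2: wrote 5B at 0x10 = 385447b8eb
  after D3: wrote 2B at 0x26 = 5447
query mem[0x2e]=0xc4, mem[0x26]=0x54, mem[0x04]=0x58, mem[0x12]=0x47

MEM[0x2e,0x26,0x04,0x12] = c4 54 58 47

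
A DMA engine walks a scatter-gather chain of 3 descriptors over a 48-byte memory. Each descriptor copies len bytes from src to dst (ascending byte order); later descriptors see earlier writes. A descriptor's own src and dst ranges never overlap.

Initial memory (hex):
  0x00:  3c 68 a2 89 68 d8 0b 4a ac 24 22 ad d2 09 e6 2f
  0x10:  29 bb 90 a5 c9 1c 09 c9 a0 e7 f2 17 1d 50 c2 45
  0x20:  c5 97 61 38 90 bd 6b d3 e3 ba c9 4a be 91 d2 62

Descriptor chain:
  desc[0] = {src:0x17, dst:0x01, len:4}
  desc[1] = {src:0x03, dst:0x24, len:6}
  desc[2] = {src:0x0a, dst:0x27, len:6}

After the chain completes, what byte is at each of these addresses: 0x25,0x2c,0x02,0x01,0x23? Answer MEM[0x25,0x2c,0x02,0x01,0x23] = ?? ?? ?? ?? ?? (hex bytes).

#0 dst[0x01+4] := {0xc9,0xa0,0xe7,0xf2}
#1 dst[0x24+6] := {0xe7,0xf2,0xd8,0x0b,0x4a,0xac}
#2 dst[0x27+6] := {0x22,0xad,0xd2,0x09,0xe6,0x2f}
query mem[0x25]=0xf2, mem[0x2c]=0x2f, mem[0x02]=0xa0, mem[0x01]=0xc9, mem[0x23]=0x38

MEM[0x25,0x2c,0x02,0x01,0x23] = f2 2f a0 c9 38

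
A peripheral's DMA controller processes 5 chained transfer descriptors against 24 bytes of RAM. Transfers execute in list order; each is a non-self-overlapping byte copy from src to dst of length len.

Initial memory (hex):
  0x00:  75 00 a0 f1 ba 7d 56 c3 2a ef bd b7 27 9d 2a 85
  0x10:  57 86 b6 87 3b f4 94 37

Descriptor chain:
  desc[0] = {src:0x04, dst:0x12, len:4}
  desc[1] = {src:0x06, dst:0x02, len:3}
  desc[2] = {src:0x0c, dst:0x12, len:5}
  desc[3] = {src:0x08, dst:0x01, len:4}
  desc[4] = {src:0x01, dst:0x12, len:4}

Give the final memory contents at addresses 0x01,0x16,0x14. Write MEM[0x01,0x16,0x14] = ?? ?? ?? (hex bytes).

MEM[0x01,0x16,0x14] = 2a 57 bd

#0 dst[0x12+4] := {0xba,0x7d,0x56,0xc3}
#1 dst[0x02+3] := {0x56,0xc3,0x2a}
#2 dst[0x12+5] := {0x27,0x9d,0x2a,0x85,0x57}
#3 dst[0x01+4] := {0x2a,0xef,0xbd,0xb7}
#4 dst[0x12+4] := {0x2a,0xef,0xbd,0xb7}
query mem[0x01]=0x2a, mem[0x16]=0x57, mem[0x14]=0xbd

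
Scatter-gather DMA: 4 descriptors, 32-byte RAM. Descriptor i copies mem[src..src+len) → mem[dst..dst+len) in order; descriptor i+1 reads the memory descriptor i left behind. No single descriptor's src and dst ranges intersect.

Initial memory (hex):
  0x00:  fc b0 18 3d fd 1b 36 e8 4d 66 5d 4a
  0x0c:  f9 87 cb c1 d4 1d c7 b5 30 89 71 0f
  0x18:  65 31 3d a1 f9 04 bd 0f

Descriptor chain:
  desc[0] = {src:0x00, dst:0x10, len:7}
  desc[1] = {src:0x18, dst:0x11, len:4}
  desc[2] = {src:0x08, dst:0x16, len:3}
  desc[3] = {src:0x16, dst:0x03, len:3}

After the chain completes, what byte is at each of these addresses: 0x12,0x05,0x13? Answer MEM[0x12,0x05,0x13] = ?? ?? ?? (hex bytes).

MEM[0x12,0x05,0x13] = 31 5d 3d

#0 dst[0x10+7] := {0xfc,0xb0,0x18,0x3d,0xfd,0x1b,0x36}
#1 dst[0x11+4] := {0x65,0x31,0x3d,0xa1}
#2 dst[0x16+3] := {0x4d,0x66,0x5d}
#3 dst[0x03+3] := {0x4d,0x66,0x5d}
query mem[0x12]=0x31, mem[0x05]=0x5d, mem[0x13]=0x3d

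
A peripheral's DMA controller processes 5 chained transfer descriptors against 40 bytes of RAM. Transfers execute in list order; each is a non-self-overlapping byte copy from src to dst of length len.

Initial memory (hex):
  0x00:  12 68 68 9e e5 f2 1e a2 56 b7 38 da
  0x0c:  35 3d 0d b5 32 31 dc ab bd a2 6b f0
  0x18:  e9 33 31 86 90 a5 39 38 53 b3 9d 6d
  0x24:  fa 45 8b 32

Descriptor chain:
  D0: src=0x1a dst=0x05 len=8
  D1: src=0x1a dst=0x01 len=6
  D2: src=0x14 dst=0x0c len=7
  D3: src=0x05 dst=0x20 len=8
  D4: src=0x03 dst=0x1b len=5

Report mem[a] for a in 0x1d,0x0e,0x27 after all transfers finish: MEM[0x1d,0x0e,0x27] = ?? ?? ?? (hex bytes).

MEM[0x1d,0x0e,0x27] = 39 6b bd

  after D0: wrote 8B at 0x05 = 318690a5393853b3
  after D1: wrote 6B at 0x01 = 318690a53938
  after D2: wrote 7B at 0x0c = bda26bf0e93331
  after D3: wrote 8B at 0x20 = 393890a5393853bd
  after D4: wrote 5B at 0x1b = 90a5393890
query mem[0x1d]=0x39, mem[0x0e]=0x6b, mem[0x27]=0xbd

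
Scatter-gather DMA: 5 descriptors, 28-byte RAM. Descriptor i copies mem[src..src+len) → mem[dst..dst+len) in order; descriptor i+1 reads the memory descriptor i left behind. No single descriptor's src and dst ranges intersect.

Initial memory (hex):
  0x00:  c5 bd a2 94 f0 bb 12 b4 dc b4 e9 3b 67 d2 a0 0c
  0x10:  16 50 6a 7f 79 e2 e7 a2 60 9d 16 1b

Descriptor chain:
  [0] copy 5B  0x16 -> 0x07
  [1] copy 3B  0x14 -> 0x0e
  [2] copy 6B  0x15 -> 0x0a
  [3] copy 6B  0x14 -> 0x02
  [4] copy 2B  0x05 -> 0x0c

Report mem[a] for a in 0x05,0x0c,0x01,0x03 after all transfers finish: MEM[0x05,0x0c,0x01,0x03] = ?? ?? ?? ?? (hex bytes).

#0 dst[0x07+5] := {0xe7,0xa2,0x60,0x9d,0x16}
#1 dst[0x0e+3] := {0x79,0xe2,0xe7}
#2 dst[0x0a+6] := {0xe2,0xe7,0xa2,0x60,0x9d,0x16}
#3 dst[0x02+6] := {0x79,0xe2,0xe7,0xa2,0x60,0x9d}
#4 dst[0x0c+2] := {0xa2,0x60}
query mem[0x05]=0xa2, mem[0x0c]=0xa2, mem[0x01]=0xbd, mem[0x03]=0xe2

MEM[0x05,0x0c,0x01,0x03] = a2 a2 bd e2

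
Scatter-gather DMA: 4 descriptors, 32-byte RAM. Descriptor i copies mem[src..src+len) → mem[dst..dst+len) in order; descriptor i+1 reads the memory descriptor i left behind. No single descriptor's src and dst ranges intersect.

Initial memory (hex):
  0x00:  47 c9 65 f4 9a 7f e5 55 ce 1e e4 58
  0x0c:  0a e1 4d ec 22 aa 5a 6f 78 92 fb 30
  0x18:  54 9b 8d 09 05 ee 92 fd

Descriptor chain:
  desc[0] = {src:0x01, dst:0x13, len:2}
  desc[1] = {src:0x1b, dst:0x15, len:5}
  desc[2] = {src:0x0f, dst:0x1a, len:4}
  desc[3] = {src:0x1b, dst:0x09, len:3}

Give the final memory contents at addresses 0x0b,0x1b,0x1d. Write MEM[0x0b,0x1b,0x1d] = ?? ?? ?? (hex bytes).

D0: mem[0x13..0x14] <- [c9 65]
D1: mem[0x15..0x19] <- [09 05 ee 92 fd]
D2: mem[0x1a..0x1d] <- [ec 22 aa 5a]
D3: mem[0x09..0x0b] <- [22 aa 5a]
query mem[0x0b]=0x5a, mem[0x1b]=0x22, mem[0x1d]=0x5a

MEM[0x0b,0x1b,0x1d] = 5a 22 5a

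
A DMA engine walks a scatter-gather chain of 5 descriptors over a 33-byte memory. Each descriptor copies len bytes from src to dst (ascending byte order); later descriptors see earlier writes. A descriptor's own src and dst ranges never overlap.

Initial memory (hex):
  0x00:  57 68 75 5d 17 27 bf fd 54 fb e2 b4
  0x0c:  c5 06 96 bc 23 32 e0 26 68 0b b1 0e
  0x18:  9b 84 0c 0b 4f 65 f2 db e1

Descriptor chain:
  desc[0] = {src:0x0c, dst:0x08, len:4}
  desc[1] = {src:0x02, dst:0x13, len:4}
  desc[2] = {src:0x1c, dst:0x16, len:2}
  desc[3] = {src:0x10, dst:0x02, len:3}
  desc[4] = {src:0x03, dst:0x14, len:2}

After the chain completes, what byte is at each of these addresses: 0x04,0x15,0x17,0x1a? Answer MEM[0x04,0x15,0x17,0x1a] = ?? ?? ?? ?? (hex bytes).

MEM[0x04,0x15,0x17,0x1a] = e0 e0 65 0c

  after D0: wrote 4B at 0x08 = c50696bc
  after D1: wrote 4B at 0x13 = 755d1727
  after D2: wrote 2B at 0x16 = 4f65
  after D3: wrote 3B at 0x02 = 2332e0
  after D4: wrote 2B at 0x14 = 32e0
query mem[0x04]=0xe0, mem[0x15]=0xe0, mem[0x17]=0x65, mem[0x1a]=0x0c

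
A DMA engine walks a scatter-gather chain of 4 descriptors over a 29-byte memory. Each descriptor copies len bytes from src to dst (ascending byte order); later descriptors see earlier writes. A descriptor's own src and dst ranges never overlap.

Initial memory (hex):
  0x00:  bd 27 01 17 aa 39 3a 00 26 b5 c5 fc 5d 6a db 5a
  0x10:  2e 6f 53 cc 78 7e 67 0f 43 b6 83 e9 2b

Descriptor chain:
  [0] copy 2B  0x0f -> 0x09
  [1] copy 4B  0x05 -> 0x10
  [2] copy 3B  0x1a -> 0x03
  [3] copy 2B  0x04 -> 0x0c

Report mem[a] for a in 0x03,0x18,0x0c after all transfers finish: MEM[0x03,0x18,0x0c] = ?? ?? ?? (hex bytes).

  after D0: wrote 2B at 0x09 = 5a2e
  after D1: wrote 4B at 0x10 = 393a0026
  after D2: wrote 3B at 0x03 = 83e92b
  after D3: wrote 2B at 0x0c = e92b
query mem[0x03]=0x83, mem[0x18]=0x43, mem[0x0c]=0xe9

MEM[0x03,0x18,0x0c] = 83 43 e9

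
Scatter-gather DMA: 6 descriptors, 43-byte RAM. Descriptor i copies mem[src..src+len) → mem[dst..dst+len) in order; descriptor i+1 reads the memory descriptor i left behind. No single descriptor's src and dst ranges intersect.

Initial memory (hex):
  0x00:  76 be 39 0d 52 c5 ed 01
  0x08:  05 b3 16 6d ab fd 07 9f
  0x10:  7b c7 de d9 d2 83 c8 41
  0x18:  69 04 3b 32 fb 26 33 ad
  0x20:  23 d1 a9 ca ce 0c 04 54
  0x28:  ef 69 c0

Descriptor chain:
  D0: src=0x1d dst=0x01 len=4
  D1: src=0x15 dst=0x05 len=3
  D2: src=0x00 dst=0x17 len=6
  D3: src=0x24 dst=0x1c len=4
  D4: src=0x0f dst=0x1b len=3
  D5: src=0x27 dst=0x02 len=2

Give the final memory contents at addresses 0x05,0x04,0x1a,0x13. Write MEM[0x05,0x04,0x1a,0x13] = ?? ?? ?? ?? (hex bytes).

MEM[0x05,0x04,0x1a,0x13] = 83 23 ad d9

  after D0: wrote 4B at 0x01 = 2633ad23
  after D1: wrote 3B at 0x05 = 83c841
  after D2: wrote 6B at 0x17 = 762633ad2383
  after D3: wrote 4B at 0x1c = ce0c0454
  after D4: wrote 3B at 0x1b = 9f7bc7
  after D5: wrote 2B at 0x02 = 54ef
query mem[0x05]=0x83, mem[0x04]=0x23, mem[0x1a]=0xad, mem[0x13]=0xd9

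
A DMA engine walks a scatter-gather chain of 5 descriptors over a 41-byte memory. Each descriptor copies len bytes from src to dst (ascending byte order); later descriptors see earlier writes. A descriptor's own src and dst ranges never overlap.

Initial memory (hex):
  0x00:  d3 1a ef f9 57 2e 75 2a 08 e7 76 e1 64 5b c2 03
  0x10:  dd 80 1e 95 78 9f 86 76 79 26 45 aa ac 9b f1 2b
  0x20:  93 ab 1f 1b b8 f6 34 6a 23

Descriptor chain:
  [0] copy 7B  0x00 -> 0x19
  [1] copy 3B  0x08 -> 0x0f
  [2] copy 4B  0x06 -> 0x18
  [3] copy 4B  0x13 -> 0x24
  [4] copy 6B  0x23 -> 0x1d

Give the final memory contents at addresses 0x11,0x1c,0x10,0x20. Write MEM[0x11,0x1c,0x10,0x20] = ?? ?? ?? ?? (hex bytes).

D0: mem[0x19..0x1f] <- [d3 1a ef f9 57 2e 75]
D1: mem[0x0f..0x11] <- [08 e7 76]
D2: mem[0x18..0x1b] <- [75 2a 08 e7]
D3: mem[0x24..0x27] <- [95 78 9f 86]
D4: mem[0x1d..0x22] <- [1b 95 78 9f 86 23]
query mem[0x11]=0x76, mem[0x1c]=0xf9, mem[0x10]=0xe7, mem[0x20]=0x9f

MEM[0x11,0x1c,0x10,0x20] = 76 f9 e7 9f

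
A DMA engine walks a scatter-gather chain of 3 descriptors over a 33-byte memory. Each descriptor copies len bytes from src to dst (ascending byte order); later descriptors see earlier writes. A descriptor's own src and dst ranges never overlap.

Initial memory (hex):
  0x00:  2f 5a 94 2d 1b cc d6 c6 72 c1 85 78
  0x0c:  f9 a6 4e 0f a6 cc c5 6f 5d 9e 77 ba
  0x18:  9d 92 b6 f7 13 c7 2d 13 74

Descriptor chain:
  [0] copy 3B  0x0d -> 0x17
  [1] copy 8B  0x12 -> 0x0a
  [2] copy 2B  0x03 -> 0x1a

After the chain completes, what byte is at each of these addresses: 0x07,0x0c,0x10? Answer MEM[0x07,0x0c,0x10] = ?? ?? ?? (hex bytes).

MEM[0x07,0x0c,0x10] = c6 5d 4e

[0] 0x0d->0x17 len=3 : a6 4e 0f
[1] 0x12->0x0a len=8 : c5 6f 5d 9e 77 a6 4e 0f
[2] 0x03->0x1a len=2 : 2d 1b
query mem[0x07]=0xc6, mem[0x0c]=0x5d, mem[0x10]=0x4e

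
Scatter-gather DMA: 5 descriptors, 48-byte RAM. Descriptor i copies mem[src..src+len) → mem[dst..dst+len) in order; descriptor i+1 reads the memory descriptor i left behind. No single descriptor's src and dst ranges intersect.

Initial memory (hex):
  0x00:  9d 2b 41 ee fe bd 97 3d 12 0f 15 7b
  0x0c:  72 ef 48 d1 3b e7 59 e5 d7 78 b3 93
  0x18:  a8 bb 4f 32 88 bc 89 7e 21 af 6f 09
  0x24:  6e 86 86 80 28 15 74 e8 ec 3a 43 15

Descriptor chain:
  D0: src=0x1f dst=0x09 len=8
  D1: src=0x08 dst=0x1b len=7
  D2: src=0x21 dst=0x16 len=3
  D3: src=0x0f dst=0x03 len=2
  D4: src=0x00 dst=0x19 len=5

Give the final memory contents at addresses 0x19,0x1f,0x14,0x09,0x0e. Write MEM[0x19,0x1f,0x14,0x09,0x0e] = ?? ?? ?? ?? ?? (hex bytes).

MEM[0x19,0x1f,0x14,0x09,0x0e] = 9d 6f d7 7e 6e

[0] 0x1f->0x09 len=8 : 7e 21 af 6f 09 6e 86 86
[1] 0x08->0x1b len=7 : 12 7e 21 af 6f 09 6e
[2] 0x21->0x16 len=3 : 6e 6f 09
[3] 0x0f->0x03 len=2 : 86 86
[4] 0x00->0x19 len=5 : 9d 2b 41 86 86
query mem[0x19]=0x9d, mem[0x1f]=0x6f, mem[0x14]=0xd7, mem[0x09]=0x7e, mem[0x0e]=0x6e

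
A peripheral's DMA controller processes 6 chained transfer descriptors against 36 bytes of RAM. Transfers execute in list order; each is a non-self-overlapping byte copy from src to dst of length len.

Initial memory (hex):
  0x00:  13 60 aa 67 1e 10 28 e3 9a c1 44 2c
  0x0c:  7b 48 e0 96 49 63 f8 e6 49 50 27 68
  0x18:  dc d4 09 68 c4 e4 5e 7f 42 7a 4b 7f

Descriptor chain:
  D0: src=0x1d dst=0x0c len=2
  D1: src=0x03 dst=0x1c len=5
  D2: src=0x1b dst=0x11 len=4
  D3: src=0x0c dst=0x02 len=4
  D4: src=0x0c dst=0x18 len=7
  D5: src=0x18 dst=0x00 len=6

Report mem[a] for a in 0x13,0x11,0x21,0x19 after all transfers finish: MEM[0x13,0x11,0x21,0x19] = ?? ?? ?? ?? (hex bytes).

#0 dst[0x0c+2] := {0xe4,0x5e}
#1 dst[0x1c+5] := {0x67,0x1e,0x10,0x28,0xe3}
#2 dst[0x11+4] := {0x68,0x67,0x1e,0x10}
#3 dst[0x02+4] := {0xe4,0x5e,0xe0,0x96}
#4 dst[0x18+7] := {0xe4,0x5e,0xe0,0x96,0x49,0x68,0x67}
#5 dst[0x00+6] := {0xe4,0x5e,0xe0,0x96,0x49,0x68}
query mem[0x13]=0x1e, mem[0x11]=0x68, mem[0x21]=0x7a, mem[0x19]=0x5e

MEM[0x13,0x11,0x21,0x19] = 1e 68 7a 5e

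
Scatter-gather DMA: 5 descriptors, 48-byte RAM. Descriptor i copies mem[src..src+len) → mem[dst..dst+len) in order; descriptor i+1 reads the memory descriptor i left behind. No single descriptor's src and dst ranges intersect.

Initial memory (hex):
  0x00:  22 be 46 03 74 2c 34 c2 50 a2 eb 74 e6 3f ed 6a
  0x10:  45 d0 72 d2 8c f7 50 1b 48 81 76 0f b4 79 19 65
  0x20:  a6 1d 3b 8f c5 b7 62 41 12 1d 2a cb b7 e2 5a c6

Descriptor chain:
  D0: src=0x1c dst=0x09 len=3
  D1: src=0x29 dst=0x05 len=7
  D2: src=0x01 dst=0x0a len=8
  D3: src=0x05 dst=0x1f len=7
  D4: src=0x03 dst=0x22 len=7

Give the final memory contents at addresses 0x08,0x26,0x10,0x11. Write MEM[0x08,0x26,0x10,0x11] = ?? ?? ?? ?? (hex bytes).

MEM[0x08,0x26,0x10,0x11] = b7 cb cb b7

  after D0: wrote 3B at 0x09 = b47919
  after D1: wrote 7B at 0x05 = 1d2acbb7e25ac6
  after D2: wrote 8B at 0x0a = be4603741d2acbb7
  after D3: wrote 7B at 0x1f = 1d2acbb7e2be46
  after D4: wrote 7B at 0x22 = 03741d2acbb7e2
query mem[0x08]=0xb7, mem[0x26]=0xcb, mem[0x10]=0xcb, mem[0x11]=0xb7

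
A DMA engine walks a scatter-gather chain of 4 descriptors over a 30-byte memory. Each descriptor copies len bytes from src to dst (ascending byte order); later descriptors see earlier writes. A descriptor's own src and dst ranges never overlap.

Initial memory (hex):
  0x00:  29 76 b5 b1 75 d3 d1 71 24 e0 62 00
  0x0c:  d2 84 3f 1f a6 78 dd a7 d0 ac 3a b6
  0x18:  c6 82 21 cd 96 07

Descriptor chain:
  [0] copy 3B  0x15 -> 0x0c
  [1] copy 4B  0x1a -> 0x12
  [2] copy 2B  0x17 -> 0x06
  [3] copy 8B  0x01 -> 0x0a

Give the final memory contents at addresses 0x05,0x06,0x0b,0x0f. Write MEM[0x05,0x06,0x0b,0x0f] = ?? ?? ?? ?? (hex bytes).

MEM[0x05,0x06,0x0b,0x0f] = d3 b6 b5 b6

[0] 0x15->0x0c len=3 : ac 3a b6
[1] 0x1a->0x12 len=4 : 21 cd 96 07
[2] 0x17->0x06 len=2 : b6 c6
[3] 0x01->0x0a len=8 : 76 b5 b1 75 d3 b6 c6 24
query mem[0x05]=0xd3, mem[0x06]=0xb6, mem[0x0b]=0xb5, mem[0x0f]=0xb6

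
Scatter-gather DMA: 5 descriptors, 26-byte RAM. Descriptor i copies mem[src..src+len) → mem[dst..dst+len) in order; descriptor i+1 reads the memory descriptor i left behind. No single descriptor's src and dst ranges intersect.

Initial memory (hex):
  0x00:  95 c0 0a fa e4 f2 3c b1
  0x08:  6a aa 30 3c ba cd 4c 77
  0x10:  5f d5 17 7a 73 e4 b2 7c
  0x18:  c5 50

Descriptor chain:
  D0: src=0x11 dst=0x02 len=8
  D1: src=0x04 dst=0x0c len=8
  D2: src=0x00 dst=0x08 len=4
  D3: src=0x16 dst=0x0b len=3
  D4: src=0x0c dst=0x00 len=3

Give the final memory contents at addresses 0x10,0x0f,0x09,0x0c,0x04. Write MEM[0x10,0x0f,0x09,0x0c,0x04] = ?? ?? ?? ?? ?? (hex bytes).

D0: mem[0x02..0x09] <- [d5 17 7a 73 e4 b2 7c c5]
D1: mem[0x0c..0x13] <- [7a 73 e4 b2 7c c5 30 3c]
D2: mem[0x08..0x0b] <- [95 c0 d5 17]
D3: mem[0x0b..0x0d] <- [b2 7c c5]
D4: mem[0x00..0x02] <- [7c c5 e4]
query mem[0x10]=0x7c, mem[0x0f]=0xb2, mem[0x09]=0xc0, mem[0x0c]=0x7c, mem[0x04]=0x7a

MEM[0x10,0x0f,0x09,0x0c,0x04] = 7c b2 c0 7c 7a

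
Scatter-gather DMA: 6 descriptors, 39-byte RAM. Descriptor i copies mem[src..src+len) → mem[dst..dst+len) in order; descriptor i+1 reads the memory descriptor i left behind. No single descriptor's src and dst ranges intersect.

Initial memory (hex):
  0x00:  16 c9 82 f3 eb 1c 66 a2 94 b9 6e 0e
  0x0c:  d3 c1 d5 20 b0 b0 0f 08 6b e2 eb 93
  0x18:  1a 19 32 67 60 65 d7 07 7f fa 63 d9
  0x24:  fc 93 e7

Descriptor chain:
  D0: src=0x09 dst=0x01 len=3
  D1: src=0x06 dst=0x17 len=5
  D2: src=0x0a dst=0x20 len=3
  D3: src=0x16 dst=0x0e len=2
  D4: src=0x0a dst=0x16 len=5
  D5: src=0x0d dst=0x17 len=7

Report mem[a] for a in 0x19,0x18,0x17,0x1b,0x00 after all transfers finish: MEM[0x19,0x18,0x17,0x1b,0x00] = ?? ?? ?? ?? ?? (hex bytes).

[0] 0x09->0x01 len=3 : b9 6e 0e
[1] 0x06->0x17 len=5 : 66 a2 94 b9 6e
[2] 0x0a->0x20 len=3 : 6e 0e d3
[3] 0x16->0x0e len=2 : eb 66
[4] 0x0a->0x16 len=5 : 6e 0e d3 c1 eb
[5] 0x0d->0x17 len=7 : c1 eb 66 b0 b0 0f 08
query mem[0x19]=0x66, mem[0x18]=0xeb, mem[0x17]=0xc1, mem[0x1b]=0xb0, mem[0x00]=0x16

MEM[0x19,0x18,0x17,0x1b,0x00] = 66 eb c1 b0 16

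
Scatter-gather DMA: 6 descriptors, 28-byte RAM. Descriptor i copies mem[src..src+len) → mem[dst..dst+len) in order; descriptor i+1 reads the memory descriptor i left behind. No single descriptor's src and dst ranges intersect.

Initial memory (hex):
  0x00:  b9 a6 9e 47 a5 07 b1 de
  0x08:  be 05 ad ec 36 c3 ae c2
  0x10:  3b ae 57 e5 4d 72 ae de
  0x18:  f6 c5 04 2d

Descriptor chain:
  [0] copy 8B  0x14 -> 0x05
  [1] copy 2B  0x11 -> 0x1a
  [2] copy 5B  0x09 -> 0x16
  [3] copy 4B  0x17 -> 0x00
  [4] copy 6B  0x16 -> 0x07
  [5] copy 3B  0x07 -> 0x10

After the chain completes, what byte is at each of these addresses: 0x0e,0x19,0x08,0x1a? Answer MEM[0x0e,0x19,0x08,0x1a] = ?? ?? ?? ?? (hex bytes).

D0: mem[0x05..0x0c] <- [4d 72 ae de f6 c5 04 2d]
D1: mem[0x1a..0x1b] <- [ae 57]
D2: mem[0x16..0x1a] <- [f6 c5 04 2d c3]
D3: mem[0x00..0x03] <- [c5 04 2d c3]
D4: mem[0x07..0x0c] <- [f6 c5 04 2d c3 57]
D5: mem[0x10..0x12] <- [f6 c5 04]
query mem[0x0e]=0xae, mem[0x19]=0x2d, mem[0x08]=0xc5, mem[0x1a]=0xc3

MEM[0x0e,0x19,0x08,0x1a] = ae 2d c5 c3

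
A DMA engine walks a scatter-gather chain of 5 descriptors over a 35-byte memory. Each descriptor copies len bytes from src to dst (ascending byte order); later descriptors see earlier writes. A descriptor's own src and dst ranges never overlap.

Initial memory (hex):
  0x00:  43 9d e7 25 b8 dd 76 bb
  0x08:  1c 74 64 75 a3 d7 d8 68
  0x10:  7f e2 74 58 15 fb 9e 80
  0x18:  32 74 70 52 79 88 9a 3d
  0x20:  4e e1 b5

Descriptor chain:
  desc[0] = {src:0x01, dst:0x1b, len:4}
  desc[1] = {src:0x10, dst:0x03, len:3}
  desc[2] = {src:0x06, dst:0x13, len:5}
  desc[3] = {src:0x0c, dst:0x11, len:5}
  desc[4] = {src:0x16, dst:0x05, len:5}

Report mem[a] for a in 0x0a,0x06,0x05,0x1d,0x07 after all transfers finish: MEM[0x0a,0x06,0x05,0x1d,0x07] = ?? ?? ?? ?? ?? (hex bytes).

MEM[0x0a,0x06,0x05,0x1d,0x07] = 64 64 74 25 32

  after D0: wrote 4B at 0x1b = 9de725b8
  after D1: wrote 3B at 0x03 = 7fe274
  after D2: wrote 5B at 0x13 = 76bb1c7464
  after D3: wrote 5B at 0x11 = a3d7d8687f
  after D4: wrote 5B at 0x05 = 7464327470
query mem[0x0a]=0x64, mem[0x06]=0x64, mem[0x05]=0x74, mem[0x1d]=0x25, mem[0x07]=0x32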